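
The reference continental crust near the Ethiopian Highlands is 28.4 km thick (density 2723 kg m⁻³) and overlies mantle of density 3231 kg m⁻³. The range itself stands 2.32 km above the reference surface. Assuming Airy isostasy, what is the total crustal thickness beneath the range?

43.2 km

Root depth r = h ρ_c / (ρ_m − ρ_c) = 2.32 km × 2723 / 508 = 12.44 km.
Total thickness = T + h + r = 28.4 km + 2.32 km + 12.44 km = 43.2 km.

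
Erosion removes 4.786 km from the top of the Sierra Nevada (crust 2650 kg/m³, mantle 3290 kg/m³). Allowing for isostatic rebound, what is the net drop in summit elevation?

0.931 km

Rebound u = e ρ_c/ρ_m = 4.786 km × 2650/3290 = 3.855 km.
Net surface drop = e − u = 4.786 km − 3.855 km = e (ρ_m − ρ_c)/ρ_m = 0.931 km.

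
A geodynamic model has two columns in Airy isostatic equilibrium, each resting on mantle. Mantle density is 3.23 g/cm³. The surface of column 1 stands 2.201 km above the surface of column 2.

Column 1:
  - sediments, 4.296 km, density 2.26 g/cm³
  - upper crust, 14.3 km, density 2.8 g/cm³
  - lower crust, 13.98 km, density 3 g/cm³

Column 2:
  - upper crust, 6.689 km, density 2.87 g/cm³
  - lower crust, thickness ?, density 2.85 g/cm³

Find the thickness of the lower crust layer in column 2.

Take the compensation level at the base of the deeper column (depth z_c below the surface of column 1) and equate Σ ρ_i t_i down to z_c; mantle fills any gap and the z_c terms cancel.
Column 1: 4.296×2.26 + 14.3×2.8 + 13.98×3 + (z_c − 32.576)×3.23
Column 2: 2.201×0 + 6.689×2.87 + x×2.85 + (z_c − 2.201 − 6.689 − x)×3.23
The z_c×3.23 term appears on both sides and cancels. Collect the known terms of each column as K = Σ(ρt)_known − 3.23 × (depth of known layers): K_1 = 91.68896 − 3.23×32.576 = −13.53152; K_2 = 19.19743 − 3.23×(2.201 + 6.689) = −9.51727.
Balance: K_1 = K_2 − x×(3.23 − 2.85), so x = (K_2 − K_1)/(3.23 − 2.85) = 4.01425/0.38 = 10.6 km.

10.6 km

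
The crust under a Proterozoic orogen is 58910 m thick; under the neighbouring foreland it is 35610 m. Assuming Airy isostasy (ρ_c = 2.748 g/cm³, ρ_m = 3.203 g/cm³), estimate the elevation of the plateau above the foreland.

3310 m

Excess crust Δ = 58910 m − 35610 m = 23300 m, split between elevation h and root r with h + r = Δ.
Airy balance ρ_c h = (ρ_m − ρ_c) r gives r = h ρ_c/(ρ_m − ρ_c), so h (1 + ρ_c/(ρ_m − ρ_c)) = Δ, i.e. h = Δ (ρ_m − ρ_c)/ρ_m.
h = 23300 m × 0.455/3.203 = 3310 m.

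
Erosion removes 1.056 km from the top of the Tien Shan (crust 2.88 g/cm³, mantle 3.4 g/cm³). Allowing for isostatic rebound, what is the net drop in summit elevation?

Rebound u = e ρ_c/ρ_m = 1.056 km × 2.88/3.4 = 0.8945 km.
Net surface drop = e − u = 1.056 km − 0.8945 km = e (ρ_m − ρ_c)/ρ_m = 0.162 km.

0.162 km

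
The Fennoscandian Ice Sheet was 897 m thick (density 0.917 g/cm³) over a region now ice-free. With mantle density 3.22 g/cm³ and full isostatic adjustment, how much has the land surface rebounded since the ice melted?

Removing the load lets mantle flow back in; uplift u satisfies ρ_ice t = ρ_m u.
u = t ρ_ice/ρ_m = 897 m × 0.917/3.22 = 255 m.

255 m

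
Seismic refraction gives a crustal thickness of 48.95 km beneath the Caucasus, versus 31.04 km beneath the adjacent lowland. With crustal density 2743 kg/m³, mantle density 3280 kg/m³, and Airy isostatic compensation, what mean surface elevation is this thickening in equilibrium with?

2.93 km

Excess crust Δ = 48.95 km − 31.04 km = 17.91 km, split between elevation h and root r with h + r = Δ.
Airy balance ρ_c h = (ρ_m − ρ_c) r gives r = h ρ_c/(ρ_m − ρ_c), so h (1 + ρ_c/(ρ_m − ρ_c)) = Δ, i.e. h = Δ (ρ_m − ρ_c)/ρ_m.
h = 17.91 km × 537/3280 = 2.93 km.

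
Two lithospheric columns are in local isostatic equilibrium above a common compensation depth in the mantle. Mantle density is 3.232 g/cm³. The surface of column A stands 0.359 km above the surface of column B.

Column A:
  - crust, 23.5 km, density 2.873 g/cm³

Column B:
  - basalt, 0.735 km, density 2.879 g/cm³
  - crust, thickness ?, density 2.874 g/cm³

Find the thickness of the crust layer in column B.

Take the compensation level at the base of the deeper column (depth z_c below the surface of column A) and equate Σ ρ_i t_i down to z_c; mantle fills any gap and the z_c terms cancel.
Column A: 23.5×2.873 + (z_c − 23.5)×3.232
Column B: 0.359×0 + 0.735×2.879 + x×2.874 + (z_c − 0.359 − 0.735 − x)×3.232
The z_c×3.232 term appears on both sides and cancels. Collect the known terms of each column as K = Σ(ρt)_known − 3.232 × (depth of known layers): K_A = 67.5155 − 3.232×23.5 = −8.4365; K_B = 2.116065 − 3.232×(0.359 + 0.735) = −1.419743.
Balance: K_A = K_B − x×(3.232 − 2.874), so x = (K_B − K_A)/(3.232 − 2.874) = 7.01676/0.358 = 19.6 km.

19.6 km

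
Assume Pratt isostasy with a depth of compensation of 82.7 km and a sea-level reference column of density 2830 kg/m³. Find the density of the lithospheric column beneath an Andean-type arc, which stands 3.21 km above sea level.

2720 kg/m³

Pratt balance: ρ_ref D = ρ (D + h).
ρ = ρ_ref D/(D + h) = 2830 × 82.7 km/(82.7 km + 3.21 km) = 2720 kg/m³.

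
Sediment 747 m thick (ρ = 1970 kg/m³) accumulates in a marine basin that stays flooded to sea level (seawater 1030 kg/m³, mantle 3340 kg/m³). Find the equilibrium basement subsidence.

Submarine loading: the sediment displaces seawater, and the subsidence is in turn flooded, so s (ρ_m − ρ_w) = t (ρ_sed − ρ_w).
s = 747 m × (1970 − 1030) / (3340 − 1030) = 304 m.

304 m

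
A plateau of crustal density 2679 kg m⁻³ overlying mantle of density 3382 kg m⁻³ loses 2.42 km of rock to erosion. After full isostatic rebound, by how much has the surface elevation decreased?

0.503 km

Rebound u = e ρ_c/ρ_m = 2.42 km × 2679/3382 = 1.917 km.
Net surface drop = e − u = 2.42 km − 1.917 km = e (ρ_m − ρ_c)/ρ_m = 0.503 km.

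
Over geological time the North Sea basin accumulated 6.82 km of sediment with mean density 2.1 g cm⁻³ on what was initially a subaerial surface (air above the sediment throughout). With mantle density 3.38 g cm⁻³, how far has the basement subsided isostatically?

Subaerial load: s = t ρ_sed / ρ_m = 6.82 km × 2.1/3.38 = 4.24 km.

4.24 km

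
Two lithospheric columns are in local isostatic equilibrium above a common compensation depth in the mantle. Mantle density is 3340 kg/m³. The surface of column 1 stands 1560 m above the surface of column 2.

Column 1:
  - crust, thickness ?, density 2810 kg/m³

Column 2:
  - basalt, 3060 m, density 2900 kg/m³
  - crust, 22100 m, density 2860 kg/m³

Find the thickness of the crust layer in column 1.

Take the compensation level at the base of the deeper column (depth z_c below the surface of column 1) and equate Σ ρ_i t_i down to z_c; mantle fills any gap and the z_c terms cancel.
Column 1: x×2810 + (z_c − 0 − x)×3340
Column 2: 1560×0 + 3060×2900 + 22100×2860 + (z_c − 1560 − 25160)×3340
The z_c×3340 term appears on both sides and cancels. Collect the known terms of each column as K = Σ(ρt)_known − 3340 × (depth of known layers): K_1 = 0 − 3340×0 = 0; K_2 = 72080000 − 3340×(1560 + 25160) = −17164800.
Balance: K_1 − x×(3340 − 2810) = K_2, so x = (K_1 − K_2)/(3340 − 2810) = 17164800/530 = 32400 m.

32400 m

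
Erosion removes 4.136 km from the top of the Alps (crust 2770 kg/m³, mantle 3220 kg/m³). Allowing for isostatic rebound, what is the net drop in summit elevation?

0.578 km

Rebound u = e ρ_c/ρ_m = 4.136 km × 2770/3220 = 3.558 km.
Net surface drop = e − u = 4.136 km − 3.558 km = e (ρ_m − ρ_c)/ρ_m = 0.578 km.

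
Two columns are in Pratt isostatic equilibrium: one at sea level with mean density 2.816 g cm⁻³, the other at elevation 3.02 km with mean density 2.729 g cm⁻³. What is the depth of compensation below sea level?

94.7 km

ρ_ref D = ρ (D + h) → D (ρ_ref − ρ) = ρ h.
D = ρ h/(ρ_ref − ρ) = 2.729 × 3.02 km/(2.816 − 2.729) = 94.7 km.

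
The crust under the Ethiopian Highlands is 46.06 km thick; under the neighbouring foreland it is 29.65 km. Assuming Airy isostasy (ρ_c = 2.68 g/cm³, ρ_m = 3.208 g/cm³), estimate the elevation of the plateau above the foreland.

Excess crust Δ = 46.06 km − 29.65 km = 16.41 km, split between elevation h and root r with h + r = Δ.
Airy balance ρ_c h = (ρ_m − ρ_c) r gives r = h ρ_c/(ρ_m − ρ_c), so h (1 + ρ_c/(ρ_m − ρ_c)) = Δ, i.e. h = Δ (ρ_m − ρ_c)/ρ_m.
h = 16.41 km × 0.528/3.208 = 2.7 km.

2.7 km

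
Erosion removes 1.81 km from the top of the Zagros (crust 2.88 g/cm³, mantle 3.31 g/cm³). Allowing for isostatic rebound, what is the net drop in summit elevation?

0.235 km

Rebound u = e ρ_c/ρ_m = 1.81 km × 2.88/3.31 = 1.575 km.
Net surface drop = e − u = 1.81 km − 1.575 km = e (ρ_m − ρ_c)/ρ_m = 0.235 km.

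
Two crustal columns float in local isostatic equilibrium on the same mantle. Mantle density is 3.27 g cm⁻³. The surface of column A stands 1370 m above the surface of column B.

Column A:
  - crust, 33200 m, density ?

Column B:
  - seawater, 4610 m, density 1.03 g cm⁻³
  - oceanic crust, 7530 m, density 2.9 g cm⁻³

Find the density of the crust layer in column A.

2.74 g cm⁻³

Take the compensation level at the base of the deeper column (depth z_c below the surface of column A) and equate Σ ρ_i t_i down to z_c; mantle fills any gap and the z_c terms cancel.
Column A: 33200×ρ + (z_c − 33200)×3.27
Column B: 1370×0 + 4610×1.03 + 7530×2.9 + (z_c − 1370 − 12140)×3.27
The z_c×3.27 term appears on both sides and cancels. Collect the known terms of each column as K = Σ(ρt)_known − 3.27 × (depth of known layers): K_A = 0 − 3.27×33200 = −108564; K_B = 26585.3 − 3.27×(1370 + 12140) = −17592.4.
Balance: K_A + 33200×ρ = K_B, so ρ = (K_B − K_A)/33200 = 90971.6/33200 = 2.74 g cm⁻³.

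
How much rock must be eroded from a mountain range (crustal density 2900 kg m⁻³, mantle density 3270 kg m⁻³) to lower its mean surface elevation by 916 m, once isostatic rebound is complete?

Net drop Δ = e − u = e − e ρ_c/ρ_m = e (ρ_m − ρ_c)/ρ_m.
e = Δ ρ_m/(ρ_m − ρ_c) = 916 m × 3270/370 = 8100 m.

8100 m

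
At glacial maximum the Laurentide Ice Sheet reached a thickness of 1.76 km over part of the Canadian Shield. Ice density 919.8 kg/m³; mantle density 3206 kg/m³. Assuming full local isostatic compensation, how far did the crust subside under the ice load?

Balancing pressure at the compensation depth: the ice load ρ_ice t is balanced by mantle displaced below, ρ_m s.
s = t ρ_ice / ρ_m = 1.76 km × 919.8/3206 = 0.505 km.

0.505 km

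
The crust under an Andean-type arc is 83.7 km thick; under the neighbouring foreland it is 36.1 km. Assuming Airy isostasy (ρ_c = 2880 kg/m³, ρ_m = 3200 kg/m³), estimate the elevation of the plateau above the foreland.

4.76 km

Excess crust Δ = 83.7 km − 36.1 km = 47.6 km, split between elevation h and root r with h + r = Δ.
Airy balance ρ_c h = (ρ_m − ρ_c) r gives r = h ρ_c/(ρ_m − ρ_c), so h (1 + ρ_c/(ρ_m − ρ_c)) = Δ, i.e. h = Δ (ρ_m − ρ_c)/ρ_m.
h = 47.6 km × 320/3200 = 4.76 km.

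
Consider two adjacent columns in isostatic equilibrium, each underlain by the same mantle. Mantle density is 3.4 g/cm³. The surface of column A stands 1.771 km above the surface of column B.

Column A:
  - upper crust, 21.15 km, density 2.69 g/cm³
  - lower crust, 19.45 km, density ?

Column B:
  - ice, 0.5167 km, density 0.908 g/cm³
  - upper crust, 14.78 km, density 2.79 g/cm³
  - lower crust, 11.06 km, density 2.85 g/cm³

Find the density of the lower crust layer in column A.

Take the compensation level at the base of the deeper column (depth z_c below the surface of column A) and equate Σ ρ_i t_i down to z_c; mantle fills any gap and the z_c terms cancel.
Column A: 21.15×2.69 + 19.45×ρ + (z_c − 40.6)×3.4
Column B: 1.771×0 + 0.5167×0.908 + 14.78×2.79 + 11.06×2.85 + (z_c − 1.771 − 26.3567)×3.4
The z_c×3.4 term appears on both sides and cancels. Collect the known terms of each column as K = Σ(ρt)_known − 3.4 × (depth of known layers): K_A = 56.8935 − 3.4×40.6 = −81.1465; K_B = 73.2263636 − 3.4×(1.771 + 26.3567) = −22.4078164.
Balance: K_A + 19.45×ρ = K_B, so ρ = (K_B − K_A)/19.45 = 58.7387/19.45 = 3.02 g/cm³.

3.02 g/cm³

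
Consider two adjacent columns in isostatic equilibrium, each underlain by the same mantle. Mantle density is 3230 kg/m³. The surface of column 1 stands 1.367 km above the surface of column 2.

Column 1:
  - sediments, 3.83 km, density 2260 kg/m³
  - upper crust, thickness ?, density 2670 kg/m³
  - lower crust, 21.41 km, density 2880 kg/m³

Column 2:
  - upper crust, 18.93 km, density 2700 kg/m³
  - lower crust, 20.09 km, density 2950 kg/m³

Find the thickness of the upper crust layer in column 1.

15.8 km

Take the compensation level at the base of the deeper column (depth z_c below the surface of column 1) and equate Σ ρ_i t_i down to z_c; mantle fills any gap and the z_c terms cancel.
Column 1: 3.83×2260 + x×2670 + 21.41×2880 + (z_c − 25.24 − x)×3230
Column 2: 1.367×0 + 18.93×2700 + 20.09×2950 + (z_c − 1.367 − 39.02)×3230
The z_c×3230 term appears on both sides and cancels. Collect the known terms of each column as K = Σ(ρt)_known − 3230 × (depth of known layers): K_1 = 70316.6 − 3230×25.24 = −11208.6; K_2 = 110376.5 − 3230×(1.367 + 39.02) = −20073.51.
Balance: K_1 − x×(3230 − 2670) = K_2, so x = (K_1 − K_2)/(3230 − 2670) = 8864.91/560 = 15.8 km.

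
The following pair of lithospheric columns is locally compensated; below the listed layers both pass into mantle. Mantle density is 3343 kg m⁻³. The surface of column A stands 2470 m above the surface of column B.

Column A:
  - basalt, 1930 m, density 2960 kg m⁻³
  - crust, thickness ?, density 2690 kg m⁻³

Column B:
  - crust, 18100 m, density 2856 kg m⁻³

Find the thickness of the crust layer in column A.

Take the compensation level at the base of the deeper column (depth z_c below the surface of column A) and equate Σ ρ_i t_i down to z_c; mantle fills any gap and the z_c terms cancel.
Column A: 1930×2960 + x×2690 + (z_c − 1930 − x)×3343
Column B: 2470×0 + 18100×2856 + (z_c − 2470 − 18100)×3343
The z_c×3343 term appears on both sides and cancels. Collect the known terms of each column as K = Σ(ρt)_known − 3343 × (depth of known layers): K_A = 5712800 − 3343×1930 = −739190; K_B = 51693600 − 3343×(2470 + 18100) = −17071910.
Balance: K_A − x×(3343 − 2690) = K_B, so x = (K_A − K_B)/(3343 − 2690) = 16332700/653 = 25000 m.

25000 m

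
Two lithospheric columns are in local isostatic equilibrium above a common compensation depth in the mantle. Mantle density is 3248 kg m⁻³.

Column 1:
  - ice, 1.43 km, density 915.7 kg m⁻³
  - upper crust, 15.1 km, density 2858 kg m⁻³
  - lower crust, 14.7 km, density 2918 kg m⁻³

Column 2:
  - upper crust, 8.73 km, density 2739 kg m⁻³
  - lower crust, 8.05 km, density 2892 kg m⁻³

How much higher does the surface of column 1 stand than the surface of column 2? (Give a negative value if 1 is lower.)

For any compensation level in the mantle, the mantle terms cancel and isostasy reduces to e = (Σt_1 − Σt_2) − (Σ(ρt)_1 − Σ(ρt)_2) / ρ_m.
Σt_1 = 31.23 km; Σt_2 = 16.78 km; Σ(ρt)_1 = 87359.851; Σ(ρt)_2 = 47192.07 (in km·kg m⁻³).
e = (31.23 − 16.78) − (87359.851 − 47192.07) / 3248 = 2.08 km.

2.08 km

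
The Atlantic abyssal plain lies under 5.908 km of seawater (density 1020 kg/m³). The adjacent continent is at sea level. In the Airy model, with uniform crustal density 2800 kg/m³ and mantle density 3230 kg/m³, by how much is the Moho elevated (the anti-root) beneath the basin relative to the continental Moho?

Balancing pressure at the compensation depth: replacing crust with seawater at the top is compensated by replacing crust with mantle at the base: d (ρ_c − ρ_w) = a (ρ_m − ρ_c).
a = d (ρ_c − ρ_w)/(ρ_m − ρ_c) = 5.908 km × 1780/430 = 24.5 km.

24.5 km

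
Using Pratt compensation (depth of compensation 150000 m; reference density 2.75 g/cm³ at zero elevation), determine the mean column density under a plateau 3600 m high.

2.69 g/cm³

Pratt balance: ρ_ref D = ρ (D + h).
ρ = ρ_ref D/(D + h) = 2.75 × 150000 m/(150000 m + 3600 m) = 2.69 g/cm³.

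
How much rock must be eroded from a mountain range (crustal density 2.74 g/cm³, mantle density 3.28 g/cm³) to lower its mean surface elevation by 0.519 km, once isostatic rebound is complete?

3.15 km

Net drop Δ = e − u = e − e ρ_c/ρ_m = e (ρ_m − ρ_c)/ρ_m.
e = Δ ρ_m/(ρ_m − ρ_c) = 0.519 km × 3.28/0.54 = 3.15 km.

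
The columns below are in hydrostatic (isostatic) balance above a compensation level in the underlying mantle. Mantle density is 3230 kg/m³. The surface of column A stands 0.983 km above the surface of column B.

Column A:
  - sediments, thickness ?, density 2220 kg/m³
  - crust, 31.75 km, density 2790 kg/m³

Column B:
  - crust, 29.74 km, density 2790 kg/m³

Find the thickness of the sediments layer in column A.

2.27 km

Take the compensation level at the base of the deeper column (depth z_c below the surface of column A) and equate Σ ρ_i t_i down to z_c; mantle fills any gap and the z_c terms cancel.
Column A: x×2220 + 31.75×2790 + (z_c − 31.75 − x)×3230
Column B: 0.983×0 + 29.74×2790 + (z_c − 0.983 − 29.74)×3230
The z_c×3230 term appears on both sides and cancels. Collect the known terms of each column as K = Σ(ρt)_known − 3230 × (depth of known layers): K_A = 88582.5 − 3230×31.75 = −13970; K_B = 82974.6 − 3230×(0.983 + 29.74) = −16260.69.
Balance: K_A − x×(3230 − 2220) = K_B, so x = (K_A − K_B)/(3230 − 2220) = 2290.69/1010 = 2.27 km.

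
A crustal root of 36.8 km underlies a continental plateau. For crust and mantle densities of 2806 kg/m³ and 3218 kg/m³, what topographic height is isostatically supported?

Isostatic balance requires: ρ_c h = (ρ_m − ρ_c) r.
h = r (ρ_m − ρ_c) / ρ_c = 36.8 km × (3218 − 2806) / 2806 = 5.4 km.

5.4 km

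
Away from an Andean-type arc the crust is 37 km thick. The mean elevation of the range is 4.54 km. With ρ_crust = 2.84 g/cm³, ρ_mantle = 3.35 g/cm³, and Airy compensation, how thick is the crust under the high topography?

66.8 km

Root depth r = h ρ_c / (ρ_m − ρ_c) = 4.54 km × 2.84 / 0.51 = 25.28 km.
Total thickness = T + h + r = 37 km + 4.54 km + 25.28 km = 66.8 km.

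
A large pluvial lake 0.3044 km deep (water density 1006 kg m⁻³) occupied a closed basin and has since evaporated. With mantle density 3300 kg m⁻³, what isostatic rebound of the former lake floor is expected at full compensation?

u = d ρ_w/ρ_m = 0.3044 km × 1006/3300 = 0.0928 km.

0.0928 km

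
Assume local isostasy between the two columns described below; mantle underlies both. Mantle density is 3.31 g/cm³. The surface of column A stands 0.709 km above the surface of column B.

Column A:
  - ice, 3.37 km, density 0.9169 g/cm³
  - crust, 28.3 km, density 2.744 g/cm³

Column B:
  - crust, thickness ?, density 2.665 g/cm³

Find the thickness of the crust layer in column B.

33.7 km

Take the compensation level at the base of the deeper column (depth z_c below the surface of column A) and equate Σ ρ_i t_i down to z_c; mantle fills any gap and the z_c terms cancel.
Column A: 3.37×0.9169 + 28.3×2.744 + (z_c − 31.67)×3.31
Column B: 0.709×0 + x×2.665 + (z_c − 0.709 − 0 − x)×3.31
The z_c×3.31 term appears on both sides and cancels. Collect the known terms of each column as K = Σ(ρt)_known − 3.31 × (depth of known layers): K_A = 80.745153 − 3.31×31.67 = −24.082547; K_B = 0 − 3.31×(0.709 + 0) = −2.34679.
Balance: K_A = K_B − x×(3.31 − 2.665), so x = (K_B − K_A)/(3.31 − 2.665) = 21.7358/0.645 = 33.7 km.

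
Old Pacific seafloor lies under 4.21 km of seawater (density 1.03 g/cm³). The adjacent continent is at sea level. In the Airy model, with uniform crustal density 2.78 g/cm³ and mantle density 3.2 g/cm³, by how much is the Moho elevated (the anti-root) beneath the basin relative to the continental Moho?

In Airy isostatic equilibrium: replacing crust with seawater at the top is compensated by replacing crust with mantle at the base: d (ρ_c − ρ_w) = a (ρ_m − ρ_c).
a = d (ρ_c − ρ_w)/(ρ_m − ρ_c) = 4.21 km × 1.75/0.42 = 17.5 km.

17.5 km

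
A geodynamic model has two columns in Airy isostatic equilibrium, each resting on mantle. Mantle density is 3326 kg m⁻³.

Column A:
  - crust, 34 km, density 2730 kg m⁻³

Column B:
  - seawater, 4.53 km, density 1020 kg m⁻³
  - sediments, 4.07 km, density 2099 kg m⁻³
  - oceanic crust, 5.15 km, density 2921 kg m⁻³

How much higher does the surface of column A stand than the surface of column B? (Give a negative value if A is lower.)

0.823 km

For any compensation level in the mantle, the mantle terms cancel and isostasy reduces to e = (Σt_A − Σt_B) − (Σ(ρt)_A − Σ(ρt)_B) / ρ_m.
Σt_A = 34 km; Σt_B = 13.75 km; Σ(ρt)_A = 92820; Σ(ρt)_B = 28206.68 (in km·kg m⁻³).
e = (34 − 13.75) − (92820 − 28206.68) / 3326 = 0.823 km.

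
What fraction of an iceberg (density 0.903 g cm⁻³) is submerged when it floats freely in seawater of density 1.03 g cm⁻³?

0.877

Submerged fraction = ρ_obj/ρ_fluid = 0.903/1.03 = 0.877.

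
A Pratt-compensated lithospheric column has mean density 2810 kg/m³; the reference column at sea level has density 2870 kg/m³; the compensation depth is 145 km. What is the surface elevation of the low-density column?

ρ_ref D = ρ (D + h) → h = D (ρ_ref − ρ)/ρ.
h = 145 km × (2870 − 2810)/2810 = 3.1 km.

3.1 km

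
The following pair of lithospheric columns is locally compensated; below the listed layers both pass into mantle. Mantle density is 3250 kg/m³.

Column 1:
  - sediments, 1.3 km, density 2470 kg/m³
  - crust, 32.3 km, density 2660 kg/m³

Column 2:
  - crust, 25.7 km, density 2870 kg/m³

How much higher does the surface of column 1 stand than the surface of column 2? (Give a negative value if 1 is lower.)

3.17 km

For any compensation level in the mantle, the mantle terms cancel and isostasy reduces to e = (Σt_1 − Σt_2) − (Σ(ρt)_1 − Σ(ρt)_2) / ρ_m.
Σt_1 = 33.6 km; Σt_2 = 25.7 km; Σ(ρt)_1 = 89129; Σ(ρt)_2 = 73759 (in km·kg/m³).
e = (33.6 − 25.7) − (89129 − 73759) / 3250 = 3.17 km.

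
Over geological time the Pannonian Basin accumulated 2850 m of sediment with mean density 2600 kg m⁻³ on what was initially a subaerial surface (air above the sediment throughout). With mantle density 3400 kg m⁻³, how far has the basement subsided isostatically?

2180 m

Subaerial load: s = t ρ_sed / ρ_m = 2850 m × 2600/3400 = 2180 m.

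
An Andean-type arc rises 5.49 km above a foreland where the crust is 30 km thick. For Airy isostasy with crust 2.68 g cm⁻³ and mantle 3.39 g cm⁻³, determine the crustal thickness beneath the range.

Root depth r = h ρ_c / (ρ_m − ρ_c) = 5.49 km × 2.68 / 0.71 = 20.72 km.
Total thickness = T + h + r = 30 km + 5.49 km + 20.72 km = 56.2 km.

56.2 km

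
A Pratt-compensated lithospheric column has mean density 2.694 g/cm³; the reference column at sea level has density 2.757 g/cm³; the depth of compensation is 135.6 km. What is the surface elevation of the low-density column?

3.17 km

ρ_ref D = ρ (D + h) → h = D (ρ_ref − ρ)/ρ.
h = 135.6 km × (2.757 − 2.694)/2.694 = 3.17 km.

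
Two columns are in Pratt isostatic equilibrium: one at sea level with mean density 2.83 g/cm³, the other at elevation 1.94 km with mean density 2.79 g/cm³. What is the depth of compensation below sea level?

135 km

ρ_ref D = ρ (D + h) → D (ρ_ref − ρ) = ρ h.
D = ρ h/(ρ_ref − ρ) = 2.79 × 1.94 km/(2.83 − 2.79) = 135 km.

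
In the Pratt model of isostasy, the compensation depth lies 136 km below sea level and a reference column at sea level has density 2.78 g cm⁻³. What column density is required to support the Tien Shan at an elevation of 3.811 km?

Pratt balance: ρ_ref D = ρ (D + h).
ρ = ρ_ref D/(D + h) = 2.78 × 136 km/(136 km + 3.811 km) = 2.7 g cm⁻³.

2.7 g cm⁻³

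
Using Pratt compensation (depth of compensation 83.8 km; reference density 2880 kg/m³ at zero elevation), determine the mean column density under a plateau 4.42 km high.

2740 kg/m³

Pratt balance: ρ_ref D = ρ (D + h).
ρ = ρ_ref D/(D + h) = 2880 × 83.8 km/(83.8 km + 4.42 km) = 2740 kg/m³.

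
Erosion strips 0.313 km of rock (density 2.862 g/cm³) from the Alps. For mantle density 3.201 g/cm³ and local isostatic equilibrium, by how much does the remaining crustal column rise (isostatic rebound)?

Unloading: uplift u = e ρ_c/ρ_m = 0.313 km × 2.862/3.201 = 0.28 km.

0.28 km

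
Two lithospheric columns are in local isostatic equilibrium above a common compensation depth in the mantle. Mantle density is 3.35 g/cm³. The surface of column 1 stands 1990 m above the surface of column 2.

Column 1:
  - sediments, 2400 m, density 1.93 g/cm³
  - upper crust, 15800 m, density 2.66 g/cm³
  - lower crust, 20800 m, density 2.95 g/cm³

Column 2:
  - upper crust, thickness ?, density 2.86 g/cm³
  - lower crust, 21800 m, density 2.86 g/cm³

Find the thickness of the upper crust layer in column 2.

10800 m

Take the compensation level at the base of the deeper column (depth z_c below the surface of column 1) and equate Σ ρ_i t_i down to z_c; mantle fills any gap and the z_c terms cancel.
Column 1: 2400×1.93 + 15800×2.66 + 20800×2.95 + (z_c − 39000)×3.35
Column 2: 1990×0 + x×2.86 + 21800×2.86 + (z_c − 1990 − 21800 − x)×3.35
The z_c×3.35 term appears on both sides and cancels. Collect the known terms of each column as K = Σ(ρt)_known − 3.35 × (depth of known layers): K_1 = 108020 − 3.35×39000 = −22630; K_2 = 62348 − 3.35×(1990 + 21800) = −17348.5.
Balance: K_1 = K_2 − x×(3.35 − 2.86), so x = (K_2 − K_1)/(3.35 − 2.86) = 5281.5/0.49 = 10800 m.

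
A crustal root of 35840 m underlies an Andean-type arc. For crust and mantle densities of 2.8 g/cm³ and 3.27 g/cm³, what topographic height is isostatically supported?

Isostatic balance requires: ρ_c h = (ρ_m − ρ_c) r.
h = r (ρ_m − ρ_c) / ρ_c = 35840 m × (3.27 − 2.8) / 2.8 = 6020 m.

6020 m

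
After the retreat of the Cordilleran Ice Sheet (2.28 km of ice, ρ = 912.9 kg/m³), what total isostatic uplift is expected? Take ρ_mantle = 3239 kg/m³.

Removing the load lets mantle flow back in; uplift u satisfies ρ_ice t = ρ_m u.
u = t ρ_ice/ρ_m = 2.28 km × 912.9/3239 = 0.643 km.

0.643 km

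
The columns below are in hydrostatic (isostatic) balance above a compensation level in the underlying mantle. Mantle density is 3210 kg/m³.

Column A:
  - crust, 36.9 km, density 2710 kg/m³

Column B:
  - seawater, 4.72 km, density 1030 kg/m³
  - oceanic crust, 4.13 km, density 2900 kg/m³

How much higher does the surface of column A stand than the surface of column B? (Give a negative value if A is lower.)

For any compensation level in the mantle, the mantle terms cancel and isostasy reduces to e = (Σt_A − Σt_B) − (Σ(ρt)_A − Σ(ρt)_B) / ρ_m.
Σt_A = 36.9 km; Σt_B = 8.85 km; Σ(ρt)_A = 99999; Σ(ρt)_B = 16838.6 (in km·kg/m³).
e = (36.9 − 8.85) − (99999 − 16838.6) / 3210 = 2.14 km.

2.14 km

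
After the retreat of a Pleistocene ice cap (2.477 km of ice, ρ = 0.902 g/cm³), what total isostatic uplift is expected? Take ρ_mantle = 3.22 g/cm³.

0.694 km

Removing the load lets mantle flow back in; uplift u satisfies ρ_ice t = ρ_m u.
u = t ρ_ice/ρ_m = 2.477 km × 0.902/3.22 = 0.694 km.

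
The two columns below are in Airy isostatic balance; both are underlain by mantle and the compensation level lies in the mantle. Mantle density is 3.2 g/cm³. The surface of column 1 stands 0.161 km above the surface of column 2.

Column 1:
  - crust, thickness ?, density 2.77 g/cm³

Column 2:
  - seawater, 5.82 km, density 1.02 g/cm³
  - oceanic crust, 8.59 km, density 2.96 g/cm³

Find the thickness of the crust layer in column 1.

Take the compensation level at the base of the deeper column (depth z_c below the surface of column 1) and equate Σ ρ_i t_i down to z_c; mantle fills any gap and the z_c terms cancel.
Column 1: x×2.77 + (z_c − 0 − x)×3.2
Column 2: 0.161×0 + 5.82×1.02 + 8.59×2.96 + (z_c − 0.161 − 14.41)×3.2
The z_c×3.2 term appears on both sides and cancels. Collect the known terms of each column as K = Σ(ρt)_known − 3.2 × (depth of known layers): K_1 = 0 − 3.2×0 = 0; K_2 = 31.3628 − 3.2×(0.161 + 14.41) = −15.2644.
Balance: K_1 − x×(3.2 − 2.77) = K_2, so x = (K_1 − K_2)/(3.2 − 2.77) = 15.2644/0.43 = 35.5 km.

35.5 km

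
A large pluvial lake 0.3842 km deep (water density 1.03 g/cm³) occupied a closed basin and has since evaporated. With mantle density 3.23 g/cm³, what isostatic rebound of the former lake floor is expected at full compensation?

0.123 km

u = d ρ_w/ρ_m = 0.3842 km × 1.03/3.23 = 0.123 km.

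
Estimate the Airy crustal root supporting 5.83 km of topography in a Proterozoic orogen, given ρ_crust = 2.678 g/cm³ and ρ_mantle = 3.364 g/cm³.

In Airy isostatic equilibrium: the weight of the topography is balanced by the buoyancy of the root, ρ_c h = (ρ_m − ρ_c) r.
r = h · ρ_c / (ρ_m − ρ_c) = 5.83 km × 2.678 / (3.364 − 2.678) = 22.8 km.

22.8 km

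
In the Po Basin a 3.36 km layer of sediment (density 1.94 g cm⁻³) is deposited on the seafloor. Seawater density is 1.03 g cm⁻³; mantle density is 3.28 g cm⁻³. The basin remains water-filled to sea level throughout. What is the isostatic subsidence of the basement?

Submarine loading: the sediment displaces seawater, and the subsidence is in turn flooded, so s (ρ_m − ρ_w) = t (ρ_sed − ρ_w).
s = 3.36 km × (1.94 − 1.03) / (3.28 − 1.03) = 1.36 km.

1.36 km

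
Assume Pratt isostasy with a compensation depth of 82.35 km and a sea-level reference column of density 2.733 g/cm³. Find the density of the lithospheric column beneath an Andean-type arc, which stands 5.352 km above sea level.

Pratt balance: ρ_ref D = ρ (D + h).
ρ = ρ_ref D/(D + h) = 2.733 × 82.35 km/(82.35 km + 5.352 km) = 2.57 g/cm³.

2.57 g/cm³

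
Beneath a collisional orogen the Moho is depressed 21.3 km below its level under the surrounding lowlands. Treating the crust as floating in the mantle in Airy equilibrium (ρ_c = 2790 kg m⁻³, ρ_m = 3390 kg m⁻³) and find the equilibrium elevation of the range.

Balancing pressure at the compensation depth: ρ_c h = (ρ_m − ρ_c) r.
h = r (ρ_m − ρ_c) / ρ_c = 21.3 km × (3390 − 2790) / 2790 = 4.58 km.

4.58 km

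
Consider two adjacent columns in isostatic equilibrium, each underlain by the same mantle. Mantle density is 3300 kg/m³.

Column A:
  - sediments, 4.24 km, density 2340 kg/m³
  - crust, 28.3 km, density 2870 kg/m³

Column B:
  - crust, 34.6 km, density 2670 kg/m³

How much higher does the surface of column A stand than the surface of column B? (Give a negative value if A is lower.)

For any compensation level in the mantle, the mantle terms cancel and isostasy reduces to e = (Σt_A − Σt_B) − (Σ(ρt)_A − Σ(ρt)_B) / ρ_m.
Σt_A = 32.54 km; Σt_B = 34.6 km; Σ(ρt)_A = 91142.6; Σ(ρt)_B = 92382 (in km·kg/m³).
e = (32.54 − 34.6) − (91142.6 − 92382) / 3300 = −1.68 km.

−1.68 km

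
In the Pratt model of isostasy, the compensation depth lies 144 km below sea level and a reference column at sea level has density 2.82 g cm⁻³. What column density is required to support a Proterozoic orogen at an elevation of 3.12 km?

Pratt balance: ρ_ref D = ρ (D + h).
ρ = ρ_ref D/(D + h) = 2.82 × 144 km/(144 km + 3.12 km) = 2.76 g cm⁻³.

2.76 g cm⁻³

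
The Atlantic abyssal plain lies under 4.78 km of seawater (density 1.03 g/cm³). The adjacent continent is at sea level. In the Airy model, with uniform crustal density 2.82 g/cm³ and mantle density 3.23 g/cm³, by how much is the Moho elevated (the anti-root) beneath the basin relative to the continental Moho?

Isostatic balance requires: replacing crust with seawater at the top is compensated by replacing crust with mantle at the base: d (ρ_c − ρ_w) = a (ρ_m − ρ_c).
a = d (ρ_c − ρ_w)/(ρ_m − ρ_c) = 4.78 km × 1.79/0.41 = 20.9 km.

20.9 km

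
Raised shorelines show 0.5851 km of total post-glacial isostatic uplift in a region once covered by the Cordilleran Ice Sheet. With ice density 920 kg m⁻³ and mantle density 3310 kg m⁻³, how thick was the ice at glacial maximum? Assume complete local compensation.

2.11 km

u = t ρ_ice/ρ_m → t = u ρ_m/ρ_ice = 0.5851 km × 3310/920 = 2.11 km.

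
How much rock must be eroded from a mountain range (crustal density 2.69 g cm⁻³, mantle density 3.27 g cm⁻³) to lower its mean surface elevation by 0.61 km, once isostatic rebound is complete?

Net drop Δ = e − u = e − e ρ_c/ρ_m = e (ρ_m − ρ_c)/ρ_m.
e = Δ ρ_m/(ρ_m − ρ_c) = 0.61 km × 3.27/0.58 = 3.44 km.

3.44 km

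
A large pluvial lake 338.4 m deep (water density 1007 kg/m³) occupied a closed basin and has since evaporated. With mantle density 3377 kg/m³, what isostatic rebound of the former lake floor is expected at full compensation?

u = d ρ_w/ρ_m = 338.4 m × 1007/3377 = 101 m.

101 m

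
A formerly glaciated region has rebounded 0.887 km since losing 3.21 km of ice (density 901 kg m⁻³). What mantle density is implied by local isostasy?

3260 kg m⁻³

ρ_m = ρ_ice t / u = 901 × 3.21 km/0.887 km = 3260 kg m⁻³.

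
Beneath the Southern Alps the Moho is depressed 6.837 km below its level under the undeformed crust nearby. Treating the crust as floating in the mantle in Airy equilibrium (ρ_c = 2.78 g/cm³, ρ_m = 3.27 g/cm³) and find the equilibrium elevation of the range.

1.21 km

In Airy isostatic equilibrium: ρ_c h = (ρ_m − ρ_c) r.
h = r (ρ_m − ρ_c) / ρ_c = 6.837 km × (3.27 − 2.78) / 2.78 = 1.21 km.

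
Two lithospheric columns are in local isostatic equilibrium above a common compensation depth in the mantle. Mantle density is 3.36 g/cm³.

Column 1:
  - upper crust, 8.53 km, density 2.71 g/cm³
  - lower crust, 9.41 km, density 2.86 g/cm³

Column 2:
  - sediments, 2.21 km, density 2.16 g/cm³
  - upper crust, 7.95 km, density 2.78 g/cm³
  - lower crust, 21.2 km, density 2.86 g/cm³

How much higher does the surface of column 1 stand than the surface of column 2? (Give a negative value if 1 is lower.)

For any compensation level in the mantle, the mantle terms cancel and isostasy reduces to e = (Σt_1 − Σt_2) − (Σ(ρt)_1 − Σ(ρt)_2) / ρ_m.
Σt_1 = 17.94 km; Σt_2 = 31.36 km; Σ(ρt)_1 = 50.0289; Σ(ρt)_2 = 87.5066 (in km·g/cm³).
e = (17.94 − 31.36) − (50.0289 − 87.5066) / 3.36 = −2.27 km.

−2.27 km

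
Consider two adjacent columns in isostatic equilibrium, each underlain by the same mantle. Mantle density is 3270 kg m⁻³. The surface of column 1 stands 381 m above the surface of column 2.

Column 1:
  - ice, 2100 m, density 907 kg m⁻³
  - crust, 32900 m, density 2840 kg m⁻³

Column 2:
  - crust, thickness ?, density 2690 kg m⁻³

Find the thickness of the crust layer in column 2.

30800 m

Take the compensation level at the base of the deeper column (depth z_c below the surface of column 1) and equate Σ ρ_i t_i down to z_c; mantle fills any gap and the z_c terms cancel.
Column 1: 2100×907 + 32900×2840 + (z_c − 35000)×3270
Column 2: 381×0 + x×2690 + (z_c − 381 − 0 − x)×3270
The z_c×3270 term appears on both sides and cancels. Collect the known terms of each column as K = Σ(ρt)_known − 3270 × (depth of known layers): K_1 = 95340700 − 3270×35000 = −19109300; K_2 = 0 − 3270×(381 + 0) = −1245870.
Balance: K_1 = K_2 − x×(3270 − 2690), so x = (K_2 − K_1)/(3270 − 2690) = 17863400/580 = 30800 m.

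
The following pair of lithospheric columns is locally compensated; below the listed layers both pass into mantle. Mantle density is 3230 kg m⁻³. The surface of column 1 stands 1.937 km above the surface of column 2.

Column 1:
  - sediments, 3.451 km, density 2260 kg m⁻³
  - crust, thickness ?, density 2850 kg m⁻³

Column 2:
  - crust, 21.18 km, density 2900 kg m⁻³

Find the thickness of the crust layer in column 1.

Take the compensation level at the base of the deeper column (depth z_c below the surface of column 1) and equate Σ ρ_i t_i down to z_c; mantle fills any gap and the z_c terms cancel.
Column 1: 3.451×2260 + x×2850 + (z_c − 3.451 − x)×3230
Column 2: 1.937×0 + 21.18×2900 + (z_c − 1.937 − 21.18)×3230
The z_c×3230 term appears on both sides and cancels. Collect the known terms of each column as K = Σ(ρt)_known − 3230 × (depth of known layers): K_1 = 7799.26 − 3230×3.451 = −3347.47; K_2 = 61422 − 3230×(1.937 + 21.18) = −13245.91.
Balance: K_1 − x×(3230 − 2850) = K_2, so x = (K_1 − K_2)/(3230 − 2850) = 9898.44/380 = 26 km.

26 km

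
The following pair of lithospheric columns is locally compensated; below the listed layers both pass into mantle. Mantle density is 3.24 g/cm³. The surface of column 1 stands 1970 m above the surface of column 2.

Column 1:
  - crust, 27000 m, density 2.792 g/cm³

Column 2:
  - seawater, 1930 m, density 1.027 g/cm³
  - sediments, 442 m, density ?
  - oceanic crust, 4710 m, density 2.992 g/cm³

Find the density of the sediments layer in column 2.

Take the compensation level at the base of the deeper column (depth z_c below the surface of column 1) and equate Σ ρ_i t_i down to z_c; mantle fills any gap and the z_c terms cancel.
Column 1: 27000×2.792 + (z_c − 27000)×3.24
Column 2: 1970×0 + 1930×1.027 + 442×ρ + 4710×2.992 + (z_c − 1970 − 7082)×3.24
The z_c×3.24 term appears on both sides and cancels. Collect the known terms of each column as K = Σ(ρt)_known − 3.24 × (depth of known layers): K_1 = 75384 − 3.24×27000 = −12096; K_2 = 16074.43 − 3.24×(1970 + 7082) = −13254.05.
Balance: K_1 = K_2 + 442×ρ, so ρ = (K_1 − K_2)/442 = 1158.05/442 = 2.62 g/cm³.

2.62 g/cm³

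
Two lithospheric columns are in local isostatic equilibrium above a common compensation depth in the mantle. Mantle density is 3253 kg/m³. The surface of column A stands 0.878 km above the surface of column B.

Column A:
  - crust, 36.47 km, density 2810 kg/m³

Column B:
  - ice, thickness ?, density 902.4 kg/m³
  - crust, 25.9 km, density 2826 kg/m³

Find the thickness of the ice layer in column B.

Take the compensation level at the base of the deeper column (depth z_c below the surface of column A) and equate Σ ρ_i t_i down to z_c; mantle fills any gap and the z_c terms cancel.
Column A: 36.47×2810 + (z_c − 36.47)×3253
Column B: 0.878×0 + x×902.4 + 25.9×2826 + (z_c − 0.878 − 25.9 − x)×3253
The z_c×3253 term appears on both sides and cancels. Collect the known terms of each column as K = Σ(ρt)_known − 3253 × (depth of known layers): K_A = 102480.7 − 3253×36.47 = −16156.21; K_B = 73193.4 − 3253×(0.878 + 25.9) = −13915.434.
Balance: K_A = K_B − x×(3253 − 902.4), so x = (K_B − K_A)/(3253 − 902.4) = 2240.78/2350.6 = 0.953 km.

0.953 km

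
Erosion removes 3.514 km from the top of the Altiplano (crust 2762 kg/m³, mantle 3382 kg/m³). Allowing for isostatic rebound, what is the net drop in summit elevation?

Rebound u = e ρ_c/ρ_m = 3.514 km × 2762/3382 = 2.87 km.
Net surface drop = e − u = 3.514 km − 2.87 km = e (ρ_m − ρ_c)/ρ_m = 0.644 km.

0.644 km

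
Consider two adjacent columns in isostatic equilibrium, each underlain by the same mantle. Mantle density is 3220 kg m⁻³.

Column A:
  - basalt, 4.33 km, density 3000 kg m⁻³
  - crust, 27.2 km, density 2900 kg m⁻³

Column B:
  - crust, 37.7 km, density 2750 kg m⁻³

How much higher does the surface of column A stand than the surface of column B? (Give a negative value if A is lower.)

For any compensation level in the mantle, the mantle terms cancel and isostasy reduces to e = (Σt_A − Σt_B) − (Σ(ρt)_A − Σ(ρt)_B) / ρ_m.
Σt_A = 31.53 km; Σt_B = 37.7 km; Σ(ρt)_A = 91870; Σ(ρt)_B = 103675 (in km·kg m⁻³).
e = (31.53 − 37.7) − (91870 − 103675) / 3220 = −2.5 km.

−2.5 km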